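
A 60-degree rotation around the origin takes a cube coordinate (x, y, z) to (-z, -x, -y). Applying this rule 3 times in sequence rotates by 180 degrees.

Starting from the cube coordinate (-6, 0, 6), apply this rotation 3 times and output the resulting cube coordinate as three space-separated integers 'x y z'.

Start: (-6, 0, 6)
Step 1: (-6, 0, 6) -> (-(6), -(-6), -(0)) = (-6, 6, 0)
Step 2: (-6, 6, 0) -> (-(0), -(-6), -(6)) = (0, 6, -6)
Step 3: (0, 6, -6) -> (-(-6), -(0), -(6)) = (6, 0, -6)

Answer: 6 0 -6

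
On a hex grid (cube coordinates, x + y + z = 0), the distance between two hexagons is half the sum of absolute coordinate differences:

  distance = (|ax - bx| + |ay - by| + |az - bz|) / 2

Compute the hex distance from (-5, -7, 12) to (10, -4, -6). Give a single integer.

Answer: 18

Derivation:
|ax - bx| = |-5 - 10| = 15
|ay - by| = |-7 - (-4)| = 3
|az - bz| = |12 - (-6)| = 18
distance = (15 + 3 + 18) / 2 = 36 / 2 = 18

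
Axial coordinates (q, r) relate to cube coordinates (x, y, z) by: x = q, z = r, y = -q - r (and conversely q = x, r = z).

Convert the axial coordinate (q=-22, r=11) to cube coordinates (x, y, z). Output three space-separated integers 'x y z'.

Answer: -22 11 11

Derivation:
x = q = -22
z = r = 11
y = -x - z = -(-22) - (11) = 11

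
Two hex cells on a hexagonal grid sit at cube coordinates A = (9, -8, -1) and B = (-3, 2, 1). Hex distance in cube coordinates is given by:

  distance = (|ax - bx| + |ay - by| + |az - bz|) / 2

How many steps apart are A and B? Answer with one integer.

|ax - bx| = |9 - (-3)| = 12
|ay - by| = |-8 - 2| = 10
|az - bz| = |-1 - 1| = 2
distance = (12 + 10 + 2) / 2 = 24 / 2 = 12

Answer: 12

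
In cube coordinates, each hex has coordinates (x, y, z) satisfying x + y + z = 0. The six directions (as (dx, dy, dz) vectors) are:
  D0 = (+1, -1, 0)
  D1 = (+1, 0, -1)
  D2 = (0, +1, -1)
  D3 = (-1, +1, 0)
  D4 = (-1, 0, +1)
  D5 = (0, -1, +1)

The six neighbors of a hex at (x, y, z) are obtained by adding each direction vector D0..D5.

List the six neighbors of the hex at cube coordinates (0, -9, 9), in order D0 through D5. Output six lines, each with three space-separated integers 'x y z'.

Center: (0, -9, 9). Add each direction:
  D0: (0, -9, 9) + (1, -1, 0) = (1, -10, 9)
  D1: (0, -9, 9) + (1, 0, -1) = (1, -9, 8)
  D2: (0, -9, 9) + (0, 1, -1) = (0, -8, 8)
  D3: (0, -9, 9) + (-1, 1, 0) = (-1, -8, 9)
  D4: (0, -9, 9) + (-1, 0, 1) = (-1, -9, 10)
  D5: (0, -9, 9) + (0, -1, 1) = (0, -10, 10)

Answer: 1 -10 9
1 -9 8
0 -8 8
-1 -8 9
-1 -9 10
0 -10 10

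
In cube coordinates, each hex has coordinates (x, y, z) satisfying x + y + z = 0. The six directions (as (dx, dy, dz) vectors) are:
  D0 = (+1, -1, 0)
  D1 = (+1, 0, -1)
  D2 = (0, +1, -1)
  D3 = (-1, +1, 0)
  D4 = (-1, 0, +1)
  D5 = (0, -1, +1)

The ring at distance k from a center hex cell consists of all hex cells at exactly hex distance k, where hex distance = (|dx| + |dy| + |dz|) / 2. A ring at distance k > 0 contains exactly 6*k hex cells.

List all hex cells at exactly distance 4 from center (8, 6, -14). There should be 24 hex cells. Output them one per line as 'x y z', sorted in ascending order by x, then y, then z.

Walk ring at distance 4 from (8, 6, -14):
Start at center + D4*4 = (4, 6, -10)
  hex 0: (4, 6, -10)
  hex 1: (5, 5, -10)
  hex 2: (6, 4, -10)
  hex 3: (7, 3, -10)
  hex 4: (8, 2, -10)
  hex 5: (9, 2, -11)
  hex 6: (10, 2, -12)
  hex 7: (11, 2, -13)
  hex 8: (12, 2, -14)
  hex 9: (12, 3, -15)
  hex 10: (12, 4, -16)
  hex 11: (12, 5, -17)
  hex 12: (12, 6, -18)
  hex 13: (11, 7, -18)
  hex 14: (10, 8, -18)
  hex 15: (9, 9, -18)
  hex 16: (8, 10, -18)
  hex 17: (7, 10, -17)
  hex 18: (6, 10, -16)
  hex 19: (5, 10, -15)
  hex 20: (4, 10, -14)
  hex 21: (4, 9, -13)
  hex 22: (4, 8, -12)
  hex 23: (4, 7, -11)
Sorted: 24 hexes.

Answer: 4 6 -10
4 7 -11
4 8 -12
4 9 -13
4 10 -14
5 5 -10
5 10 -15
6 4 -10
6 10 -16
7 3 -10
7 10 -17
8 2 -10
8 10 -18
9 2 -11
9 9 -18
10 2 -12
10 8 -18
11 2 -13
11 7 -18
12 2 -14
12 3 -15
12 4 -16
12 5 -17
12 6 -18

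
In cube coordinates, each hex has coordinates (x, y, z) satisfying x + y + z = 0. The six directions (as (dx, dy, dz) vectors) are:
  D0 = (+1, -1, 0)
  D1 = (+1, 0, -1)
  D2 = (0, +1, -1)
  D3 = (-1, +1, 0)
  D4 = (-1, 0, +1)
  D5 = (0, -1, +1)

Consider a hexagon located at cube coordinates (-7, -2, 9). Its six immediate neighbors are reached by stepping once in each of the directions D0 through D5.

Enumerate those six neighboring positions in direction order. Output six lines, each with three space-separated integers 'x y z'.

Answer: -6 -3 9
-6 -2 8
-7 -1 8
-8 -1 9
-8 -2 10
-7 -3 10

Derivation:
Center: (-7, -2, 9). Add each direction:
  D0: (-7, -2, 9) + (1, -1, 0) = (-6, -3, 9)
  D1: (-7, -2, 9) + (1, 0, -1) = (-6, -2, 8)
  D2: (-7, -2, 9) + (0, 1, -1) = (-7, -1, 8)
  D3: (-7, -2, 9) + (-1, 1, 0) = (-8, -1, 9)
  D4: (-7, -2, 9) + (-1, 0, 1) = (-8, -2, 10)
  D5: (-7, -2, 9) + (0, -1, 1) = (-7, -3, 10)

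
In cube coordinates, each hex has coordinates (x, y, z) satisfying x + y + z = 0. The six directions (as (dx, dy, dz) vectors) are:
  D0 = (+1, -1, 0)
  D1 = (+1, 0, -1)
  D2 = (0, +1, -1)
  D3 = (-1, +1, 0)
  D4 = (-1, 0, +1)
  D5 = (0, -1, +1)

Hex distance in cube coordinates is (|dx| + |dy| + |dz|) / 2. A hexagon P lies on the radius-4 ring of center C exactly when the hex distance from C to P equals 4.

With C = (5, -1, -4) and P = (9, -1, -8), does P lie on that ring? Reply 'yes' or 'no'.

Answer: yes

Derivation:
|px - cx| = |9 - 5| = 4
|py - cy| = |-1 - (-1)| = 0
|pz - cz| = |-8 - (-4)| = 4
distance = (4+0+4)/2 = 8/2 = 4
radius = 4; distance == radius -> yes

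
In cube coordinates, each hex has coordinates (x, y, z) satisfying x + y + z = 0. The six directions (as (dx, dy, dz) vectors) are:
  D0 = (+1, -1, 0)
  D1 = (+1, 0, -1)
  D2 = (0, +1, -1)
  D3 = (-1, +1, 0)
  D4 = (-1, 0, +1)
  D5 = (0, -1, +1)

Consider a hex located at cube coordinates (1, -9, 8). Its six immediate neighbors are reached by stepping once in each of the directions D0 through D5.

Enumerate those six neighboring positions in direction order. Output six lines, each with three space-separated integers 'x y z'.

Center: (1, -9, 8). Add each direction:
  D0: (1, -9, 8) + (1, -1, 0) = (2, -10, 8)
  D1: (1, -9, 8) + (1, 0, -1) = (2, -9, 7)
  D2: (1, -9, 8) + (0, 1, -1) = (1, -8, 7)
  D3: (1, -9, 8) + (-1, 1, 0) = (0, -8, 8)
  D4: (1, -9, 8) + (-1, 0, 1) = (0, -9, 9)
  D5: (1, -9, 8) + (0, -1, 1) = (1, -10, 9)

Answer: 2 -10 8
2 -9 7
1 -8 7
0 -8 8
0 -9 9
1 -10 9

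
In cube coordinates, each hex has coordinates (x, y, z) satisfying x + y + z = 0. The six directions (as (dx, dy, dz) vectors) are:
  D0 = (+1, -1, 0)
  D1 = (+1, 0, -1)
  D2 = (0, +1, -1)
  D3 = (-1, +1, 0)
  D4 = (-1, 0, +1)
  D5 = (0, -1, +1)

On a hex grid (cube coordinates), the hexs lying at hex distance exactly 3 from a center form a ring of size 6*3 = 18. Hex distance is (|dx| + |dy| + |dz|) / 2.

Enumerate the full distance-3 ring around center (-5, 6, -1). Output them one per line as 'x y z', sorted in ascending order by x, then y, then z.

Answer: -8 6 2
-8 7 1
-8 8 0
-8 9 -1
-7 5 2
-7 9 -2
-6 4 2
-6 9 -3
-5 3 2
-5 9 -4
-4 3 1
-4 8 -4
-3 3 0
-3 7 -4
-2 3 -1
-2 4 -2
-2 5 -3
-2 6 -4

Derivation:
Walk ring at distance 3 from (-5, 6, -1):
Start at center + D4*3 = (-8, 6, 2)
  hex 0: (-8, 6, 2)
  hex 1: (-7, 5, 2)
  hex 2: (-6, 4, 2)
  hex 3: (-5, 3, 2)
  hex 4: (-4, 3, 1)
  hex 5: (-3, 3, 0)
  hex 6: (-2, 3, -1)
  hex 7: (-2, 4, -2)
  hex 8: (-2, 5, -3)
  hex 9: (-2, 6, -4)
  hex 10: (-3, 7, -4)
  hex 11: (-4, 8, -4)
  hex 12: (-5, 9, -4)
  hex 13: (-6, 9, -3)
  hex 14: (-7, 9, -2)
  hex 15: (-8, 9, -1)
  hex 16: (-8, 8, 0)
  hex 17: (-8, 7, 1)
Sorted: 18 hexes.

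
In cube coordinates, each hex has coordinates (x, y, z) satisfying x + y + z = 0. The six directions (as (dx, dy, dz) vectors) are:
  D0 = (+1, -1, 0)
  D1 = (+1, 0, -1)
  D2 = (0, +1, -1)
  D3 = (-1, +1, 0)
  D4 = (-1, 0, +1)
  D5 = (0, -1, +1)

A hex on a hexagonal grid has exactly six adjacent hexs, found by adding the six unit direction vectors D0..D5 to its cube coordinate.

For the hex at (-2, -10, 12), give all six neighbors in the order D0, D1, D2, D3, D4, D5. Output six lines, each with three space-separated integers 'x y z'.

Answer: -1 -11 12
-1 -10 11
-2 -9 11
-3 -9 12
-3 -10 13
-2 -11 13

Derivation:
Center: (-2, -10, 12). Add each direction:
  D0: (-2, -10, 12) + (1, -1, 0) = (-1, -11, 12)
  D1: (-2, -10, 12) + (1, 0, -1) = (-1, -10, 11)
  D2: (-2, -10, 12) + (0, 1, -1) = (-2, -9, 11)
  D3: (-2, -10, 12) + (-1, 1, 0) = (-3, -9, 12)
  D4: (-2, -10, 12) + (-1, 0, 1) = (-3, -10, 13)
  D5: (-2, -10, 12) + (0, -1, 1) = (-2, -11, 13)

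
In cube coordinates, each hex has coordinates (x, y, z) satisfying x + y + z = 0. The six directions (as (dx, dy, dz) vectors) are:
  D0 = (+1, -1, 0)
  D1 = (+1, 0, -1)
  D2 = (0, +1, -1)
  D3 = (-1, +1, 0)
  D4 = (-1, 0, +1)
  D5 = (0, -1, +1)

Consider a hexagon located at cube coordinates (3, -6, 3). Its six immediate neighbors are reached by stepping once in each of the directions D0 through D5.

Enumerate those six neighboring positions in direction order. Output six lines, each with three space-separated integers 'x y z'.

Answer: 4 -7 3
4 -6 2
3 -5 2
2 -5 3
2 -6 4
3 -7 4

Derivation:
Center: (3, -6, 3). Add each direction:
  D0: (3, -6, 3) + (1, -1, 0) = (4, -7, 3)
  D1: (3, -6, 3) + (1, 0, -1) = (4, -6, 2)
  D2: (3, -6, 3) + (0, 1, -1) = (3, -5, 2)
  D3: (3, -6, 3) + (-1, 1, 0) = (2, -5, 3)
  D4: (3, -6, 3) + (-1, 0, 1) = (2, -6, 4)
  D5: (3, -6, 3) + (0, -1, 1) = (3, -7, 4)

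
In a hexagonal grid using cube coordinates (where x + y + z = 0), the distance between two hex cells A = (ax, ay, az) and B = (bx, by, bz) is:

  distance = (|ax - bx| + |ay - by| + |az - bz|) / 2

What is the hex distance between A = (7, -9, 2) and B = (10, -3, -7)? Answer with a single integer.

|ax - bx| = |7 - 10| = 3
|ay - by| = |-9 - (-3)| = 6
|az - bz| = |2 - (-7)| = 9
distance = (3 + 6 + 9) / 2 = 18 / 2 = 9

Answer: 9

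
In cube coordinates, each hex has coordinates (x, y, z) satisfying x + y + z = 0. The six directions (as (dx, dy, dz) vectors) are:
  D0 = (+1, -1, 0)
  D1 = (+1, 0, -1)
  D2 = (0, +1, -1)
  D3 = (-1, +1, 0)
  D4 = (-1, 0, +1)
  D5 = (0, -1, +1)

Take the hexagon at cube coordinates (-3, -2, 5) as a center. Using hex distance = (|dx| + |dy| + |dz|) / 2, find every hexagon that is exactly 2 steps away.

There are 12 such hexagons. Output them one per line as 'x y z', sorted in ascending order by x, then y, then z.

Answer: -5 -2 7
-5 -1 6
-5 0 5
-4 -3 7
-4 0 4
-3 -4 7
-3 0 3
-2 -4 6
-2 -1 3
-1 -4 5
-1 -3 4
-1 -2 3

Derivation:
Walk ring at distance 2 from (-3, -2, 5):
Start at center + D4*2 = (-5, -2, 7)
  hex 0: (-5, -2, 7)
  hex 1: (-4, -3, 7)
  hex 2: (-3, -4, 7)
  hex 3: (-2, -4, 6)
  hex 4: (-1, -4, 5)
  hex 5: (-1, -3, 4)
  hex 6: (-1, -2, 3)
  hex 7: (-2, -1, 3)
  hex 8: (-3, 0, 3)
  hex 9: (-4, 0, 4)
  hex 10: (-5, 0, 5)
  hex 11: (-5, -1, 6)
Sorted: 12 hexes.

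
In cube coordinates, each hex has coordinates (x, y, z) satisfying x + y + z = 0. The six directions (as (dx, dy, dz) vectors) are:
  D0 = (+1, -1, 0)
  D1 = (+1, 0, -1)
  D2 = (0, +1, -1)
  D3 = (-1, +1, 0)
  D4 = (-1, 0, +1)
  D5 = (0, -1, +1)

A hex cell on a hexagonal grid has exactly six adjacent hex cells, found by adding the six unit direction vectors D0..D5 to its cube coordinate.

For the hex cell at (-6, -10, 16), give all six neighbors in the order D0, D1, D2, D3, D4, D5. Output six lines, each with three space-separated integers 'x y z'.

Center: (-6, -10, 16). Add each direction:
  D0: (-6, -10, 16) + (1, -1, 0) = (-5, -11, 16)
  D1: (-6, -10, 16) + (1, 0, -1) = (-5, -10, 15)
  D2: (-6, -10, 16) + (0, 1, -1) = (-6, -9, 15)
  D3: (-6, -10, 16) + (-1, 1, 0) = (-7, -9, 16)
  D4: (-6, -10, 16) + (-1, 0, 1) = (-7, -10, 17)
  D5: (-6, -10, 16) + (0, -1, 1) = (-6, -11, 17)

Answer: -5 -11 16
-5 -10 15
-6 -9 15
-7 -9 16
-7 -10 17
-6 -11 17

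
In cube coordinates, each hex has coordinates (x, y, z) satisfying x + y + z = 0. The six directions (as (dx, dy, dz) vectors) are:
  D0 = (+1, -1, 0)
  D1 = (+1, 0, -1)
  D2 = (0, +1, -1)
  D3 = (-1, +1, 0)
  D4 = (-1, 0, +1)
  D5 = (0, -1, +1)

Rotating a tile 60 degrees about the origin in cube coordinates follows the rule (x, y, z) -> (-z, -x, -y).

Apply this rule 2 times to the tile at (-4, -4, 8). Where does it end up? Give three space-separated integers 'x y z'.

Start: (-4, -4, 8)
Step 1: (-4, -4, 8) -> (-(8), -(-4), -(-4)) = (-8, 4, 4)
Step 2: (-8, 4, 4) -> (-(4), -(-8), -(4)) = (-4, 8, -4)

Answer: -4 8 -4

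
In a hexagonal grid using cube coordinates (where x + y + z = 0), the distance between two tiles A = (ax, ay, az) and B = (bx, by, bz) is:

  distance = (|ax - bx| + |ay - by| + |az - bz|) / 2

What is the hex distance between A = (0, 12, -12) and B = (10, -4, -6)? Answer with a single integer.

|ax - bx| = |0 - 10| = 10
|ay - by| = |12 - (-4)| = 16
|az - bz| = |-12 - (-6)| = 6
distance = (10 + 16 + 6) / 2 = 32 / 2 = 16

Answer: 16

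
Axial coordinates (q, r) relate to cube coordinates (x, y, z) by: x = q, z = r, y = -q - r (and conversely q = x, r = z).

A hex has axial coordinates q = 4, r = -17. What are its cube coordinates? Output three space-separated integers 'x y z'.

Answer: 4 13 -17

Derivation:
x = q = 4
z = r = -17
y = -x - z = -(4) - (-17) = 13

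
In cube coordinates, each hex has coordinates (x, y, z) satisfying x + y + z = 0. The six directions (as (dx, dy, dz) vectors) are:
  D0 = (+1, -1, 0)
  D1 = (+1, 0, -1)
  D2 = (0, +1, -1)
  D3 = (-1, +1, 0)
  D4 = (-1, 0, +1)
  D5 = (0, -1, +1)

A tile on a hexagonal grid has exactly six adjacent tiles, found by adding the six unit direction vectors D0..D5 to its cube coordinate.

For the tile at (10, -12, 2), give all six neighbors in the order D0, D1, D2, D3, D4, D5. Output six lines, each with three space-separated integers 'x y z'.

Center: (10, -12, 2). Add each direction:
  D0: (10, -12, 2) + (1, -1, 0) = (11, -13, 2)
  D1: (10, -12, 2) + (1, 0, -1) = (11, -12, 1)
  D2: (10, -12, 2) + (0, 1, -1) = (10, -11, 1)
  D3: (10, -12, 2) + (-1, 1, 0) = (9, -11, 2)
  D4: (10, -12, 2) + (-1, 0, 1) = (9, -12, 3)
  D5: (10, -12, 2) + (0, -1, 1) = (10, -13, 3)

Answer: 11 -13 2
11 -12 1
10 -11 1
9 -11 2
9 -12 3
10 -13 3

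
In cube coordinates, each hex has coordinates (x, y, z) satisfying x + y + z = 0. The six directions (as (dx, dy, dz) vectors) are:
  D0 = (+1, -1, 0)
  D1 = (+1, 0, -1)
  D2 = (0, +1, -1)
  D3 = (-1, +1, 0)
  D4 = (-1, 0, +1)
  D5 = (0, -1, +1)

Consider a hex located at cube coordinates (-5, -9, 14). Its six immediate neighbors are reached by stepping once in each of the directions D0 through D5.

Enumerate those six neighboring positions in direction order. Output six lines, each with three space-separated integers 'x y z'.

Answer: -4 -10 14
-4 -9 13
-5 -8 13
-6 -8 14
-6 -9 15
-5 -10 15

Derivation:
Center: (-5, -9, 14). Add each direction:
  D0: (-5, -9, 14) + (1, -1, 0) = (-4, -10, 14)
  D1: (-5, -9, 14) + (1, 0, -1) = (-4, -9, 13)
  D2: (-5, -9, 14) + (0, 1, -1) = (-5, -8, 13)
  D3: (-5, -9, 14) + (-1, 1, 0) = (-6, -8, 14)
  D4: (-5, -9, 14) + (-1, 0, 1) = (-6, -9, 15)
  D5: (-5, -9, 14) + (0, -1, 1) = (-5, -10, 15)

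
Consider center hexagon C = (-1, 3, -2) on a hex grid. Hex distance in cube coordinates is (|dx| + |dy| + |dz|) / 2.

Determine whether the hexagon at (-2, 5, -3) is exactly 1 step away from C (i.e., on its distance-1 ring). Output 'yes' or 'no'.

|px - cx| = |-2 - (-1)| = 1
|py - cy| = |5 - 3| = 2
|pz - cz| = |-3 - (-2)| = 1
distance = (1+2+1)/2 = 4/2 = 2
radius = 1; distance != radius -> no

Answer: no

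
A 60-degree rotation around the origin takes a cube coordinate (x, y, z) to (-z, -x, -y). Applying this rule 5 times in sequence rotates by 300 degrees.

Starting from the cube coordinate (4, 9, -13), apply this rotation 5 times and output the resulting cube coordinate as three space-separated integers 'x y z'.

Answer: -9 13 -4

Derivation:
Start: (4, 9, -13)
Step 1: (4, 9, -13) -> (-(-13), -(4), -(9)) = (13, -4, -9)
Step 2: (13, -4, -9) -> (-(-9), -(13), -(-4)) = (9, -13, 4)
Step 3: (9, -13, 4) -> (-(4), -(9), -(-13)) = (-4, -9, 13)
Step 4: (-4, -9, 13) -> (-(13), -(-4), -(-9)) = (-13, 4, 9)
Step 5: (-13, 4, 9) -> (-(9), -(-13), -(4)) = (-9, 13, -4)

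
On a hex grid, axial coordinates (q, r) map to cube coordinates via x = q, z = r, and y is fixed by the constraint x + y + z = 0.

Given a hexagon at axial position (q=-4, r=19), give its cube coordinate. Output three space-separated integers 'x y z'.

Answer: -4 -15 19

Derivation:
x = q = -4
z = r = 19
y = -x - z = -(-4) - (19) = -15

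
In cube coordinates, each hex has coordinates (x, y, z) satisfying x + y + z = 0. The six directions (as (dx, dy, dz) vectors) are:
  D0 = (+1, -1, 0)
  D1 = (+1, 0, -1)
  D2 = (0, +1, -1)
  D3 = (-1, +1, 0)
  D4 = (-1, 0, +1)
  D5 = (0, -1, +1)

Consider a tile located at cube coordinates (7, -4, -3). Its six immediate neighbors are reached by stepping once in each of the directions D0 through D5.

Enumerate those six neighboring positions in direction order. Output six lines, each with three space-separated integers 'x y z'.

Center: (7, -4, -3). Add each direction:
  D0: (7, -4, -3) + (1, -1, 0) = (8, -5, -3)
  D1: (7, -4, -3) + (1, 0, -1) = (8, -4, -4)
  D2: (7, -4, -3) + (0, 1, -1) = (7, -3, -4)
  D3: (7, -4, -3) + (-1, 1, 0) = (6, -3, -3)
  D4: (7, -4, -3) + (-1, 0, 1) = (6, -4, -2)
  D5: (7, -4, -3) + (0, -1, 1) = (7, -5, -2)

Answer: 8 -5 -3
8 -4 -4
7 -3 -4
6 -3 -3
6 -4 -2
7 -5 -2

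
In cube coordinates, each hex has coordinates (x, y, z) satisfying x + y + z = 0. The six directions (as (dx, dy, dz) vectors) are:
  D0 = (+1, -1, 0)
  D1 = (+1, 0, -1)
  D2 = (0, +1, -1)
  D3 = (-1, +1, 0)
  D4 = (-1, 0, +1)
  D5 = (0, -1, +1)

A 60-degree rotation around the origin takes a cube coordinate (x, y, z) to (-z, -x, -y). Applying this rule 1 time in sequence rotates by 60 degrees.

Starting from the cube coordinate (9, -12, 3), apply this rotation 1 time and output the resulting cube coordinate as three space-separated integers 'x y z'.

Answer: -3 -9 12

Derivation:
Start: (9, -12, 3)
Step 1: (9, -12, 3) -> (-(3), -(9), -(-12)) = (-3, -9, 12)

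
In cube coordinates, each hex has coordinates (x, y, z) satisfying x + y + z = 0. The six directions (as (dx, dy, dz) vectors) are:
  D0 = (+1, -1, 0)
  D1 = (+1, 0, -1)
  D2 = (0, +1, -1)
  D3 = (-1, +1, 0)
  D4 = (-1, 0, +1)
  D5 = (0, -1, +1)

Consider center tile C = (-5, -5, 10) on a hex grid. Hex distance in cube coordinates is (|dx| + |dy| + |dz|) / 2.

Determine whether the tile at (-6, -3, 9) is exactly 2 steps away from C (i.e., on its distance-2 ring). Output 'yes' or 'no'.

|px - cx| = |-6 - (-5)| = 1
|py - cy| = |-3 - (-5)| = 2
|pz - cz| = |9 - 10| = 1
distance = (1+2+1)/2 = 4/2 = 2
radius = 2; distance == radius -> yes

Answer: yes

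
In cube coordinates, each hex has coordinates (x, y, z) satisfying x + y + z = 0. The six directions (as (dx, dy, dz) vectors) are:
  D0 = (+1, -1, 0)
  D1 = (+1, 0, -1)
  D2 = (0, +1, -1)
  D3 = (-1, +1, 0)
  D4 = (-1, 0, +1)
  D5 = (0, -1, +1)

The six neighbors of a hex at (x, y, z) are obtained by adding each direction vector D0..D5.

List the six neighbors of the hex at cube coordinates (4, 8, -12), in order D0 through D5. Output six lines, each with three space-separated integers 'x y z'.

Answer: 5 7 -12
5 8 -13
4 9 -13
3 9 -12
3 8 -11
4 7 -11

Derivation:
Center: (4, 8, -12). Add each direction:
  D0: (4, 8, -12) + (1, -1, 0) = (5, 7, -12)
  D1: (4, 8, -12) + (1, 0, -1) = (5, 8, -13)
  D2: (4, 8, -12) + (0, 1, -1) = (4, 9, -13)
  D3: (4, 8, -12) + (-1, 1, 0) = (3, 9, -12)
  D4: (4, 8, -12) + (-1, 0, 1) = (3, 8, -11)
  D5: (4, 8, -12) + (0, -1, 1) = (4, 7, -11)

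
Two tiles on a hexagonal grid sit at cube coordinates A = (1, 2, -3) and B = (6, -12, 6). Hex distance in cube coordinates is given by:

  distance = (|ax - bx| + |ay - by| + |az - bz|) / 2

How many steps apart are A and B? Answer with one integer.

Answer: 14

Derivation:
|ax - bx| = |1 - 6| = 5
|ay - by| = |2 - (-12)| = 14
|az - bz| = |-3 - 6| = 9
distance = (5 + 14 + 9) / 2 = 28 / 2 = 14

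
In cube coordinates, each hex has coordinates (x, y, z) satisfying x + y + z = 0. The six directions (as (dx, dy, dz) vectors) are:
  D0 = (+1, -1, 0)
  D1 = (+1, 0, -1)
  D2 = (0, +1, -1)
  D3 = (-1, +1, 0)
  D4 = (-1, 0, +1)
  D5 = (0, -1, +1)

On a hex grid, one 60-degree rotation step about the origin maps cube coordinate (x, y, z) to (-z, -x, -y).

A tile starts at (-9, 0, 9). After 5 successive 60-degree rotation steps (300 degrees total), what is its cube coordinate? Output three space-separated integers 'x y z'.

Start: (-9, 0, 9)
Step 1: (-9, 0, 9) -> (-(9), -(-9), -(0)) = (-9, 9, 0)
Step 2: (-9, 9, 0) -> (-(0), -(-9), -(9)) = (0, 9, -9)
Step 3: (0, 9, -9) -> (-(-9), -(0), -(9)) = (9, 0, -9)
Step 4: (9, 0, -9) -> (-(-9), -(9), -(0)) = (9, -9, 0)
Step 5: (9, -9, 0) -> (-(0), -(9), -(-9)) = (0, -9, 9)

Answer: 0 -9 9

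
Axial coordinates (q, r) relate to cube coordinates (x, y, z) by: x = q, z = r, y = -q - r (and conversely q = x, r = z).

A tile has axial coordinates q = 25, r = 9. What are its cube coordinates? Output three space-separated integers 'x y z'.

Answer: 25 -34 9

Derivation:
x = q = 25
z = r = 9
y = -x - z = -(25) - (9) = -34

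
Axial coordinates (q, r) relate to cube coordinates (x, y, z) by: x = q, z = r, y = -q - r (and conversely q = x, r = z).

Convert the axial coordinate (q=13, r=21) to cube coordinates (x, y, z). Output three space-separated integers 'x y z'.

x = q = 13
z = r = 21
y = -x - z = -(13) - (21) = -34

Answer: 13 -34 21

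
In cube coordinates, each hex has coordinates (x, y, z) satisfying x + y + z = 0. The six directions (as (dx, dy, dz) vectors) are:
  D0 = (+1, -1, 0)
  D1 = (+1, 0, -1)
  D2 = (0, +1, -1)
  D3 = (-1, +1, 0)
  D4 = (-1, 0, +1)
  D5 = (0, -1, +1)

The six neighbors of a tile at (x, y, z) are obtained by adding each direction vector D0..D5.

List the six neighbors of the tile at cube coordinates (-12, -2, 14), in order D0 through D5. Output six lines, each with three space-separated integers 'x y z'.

Answer: -11 -3 14
-11 -2 13
-12 -1 13
-13 -1 14
-13 -2 15
-12 -3 15

Derivation:
Center: (-12, -2, 14). Add each direction:
  D0: (-12, -2, 14) + (1, -1, 0) = (-11, -3, 14)
  D1: (-12, -2, 14) + (1, 0, -1) = (-11, -2, 13)
  D2: (-12, -2, 14) + (0, 1, -1) = (-12, -1, 13)
  D3: (-12, -2, 14) + (-1, 1, 0) = (-13, -1, 14)
  D4: (-12, -2, 14) + (-1, 0, 1) = (-13, -2, 15)
  D5: (-12, -2, 14) + (0, -1, 1) = (-12, -3, 15)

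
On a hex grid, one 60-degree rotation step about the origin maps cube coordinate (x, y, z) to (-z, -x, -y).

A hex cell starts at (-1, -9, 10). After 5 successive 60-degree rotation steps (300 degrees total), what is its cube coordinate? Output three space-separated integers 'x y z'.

Answer: 9 -10 1

Derivation:
Start: (-1, -9, 10)
Step 1: (-1, -9, 10) -> (-(10), -(-1), -(-9)) = (-10, 1, 9)
Step 2: (-10, 1, 9) -> (-(9), -(-10), -(1)) = (-9, 10, -1)
Step 3: (-9, 10, -1) -> (-(-1), -(-9), -(10)) = (1, 9, -10)
Step 4: (1, 9, -10) -> (-(-10), -(1), -(9)) = (10, -1, -9)
Step 5: (10, -1, -9) -> (-(-9), -(10), -(-1)) = (9, -10, 1)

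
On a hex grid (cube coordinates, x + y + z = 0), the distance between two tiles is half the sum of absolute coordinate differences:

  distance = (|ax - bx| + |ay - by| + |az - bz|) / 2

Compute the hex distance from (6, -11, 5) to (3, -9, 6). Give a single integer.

|ax - bx| = |6 - 3| = 3
|ay - by| = |-11 - (-9)| = 2
|az - bz| = |5 - 6| = 1
distance = (3 + 2 + 1) / 2 = 6 / 2 = 3

Answer: 3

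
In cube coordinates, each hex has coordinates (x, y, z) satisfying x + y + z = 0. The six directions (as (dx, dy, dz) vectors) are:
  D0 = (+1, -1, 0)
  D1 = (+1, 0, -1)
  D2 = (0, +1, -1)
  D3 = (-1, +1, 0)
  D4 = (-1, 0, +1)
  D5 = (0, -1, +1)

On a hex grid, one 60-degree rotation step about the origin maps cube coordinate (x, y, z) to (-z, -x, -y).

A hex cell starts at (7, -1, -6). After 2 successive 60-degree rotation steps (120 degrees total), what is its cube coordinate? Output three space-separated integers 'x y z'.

Start: (7, -1, -6)
Step 1: (7, -1, -6) -> (-(-6), -(7), -(-1)) = (6, -7, 1)
Step 2: (6, -7, 1) -> (-(1), -(6), -(-7)) = (-1, -6, 7)

Answer: -1 -6 7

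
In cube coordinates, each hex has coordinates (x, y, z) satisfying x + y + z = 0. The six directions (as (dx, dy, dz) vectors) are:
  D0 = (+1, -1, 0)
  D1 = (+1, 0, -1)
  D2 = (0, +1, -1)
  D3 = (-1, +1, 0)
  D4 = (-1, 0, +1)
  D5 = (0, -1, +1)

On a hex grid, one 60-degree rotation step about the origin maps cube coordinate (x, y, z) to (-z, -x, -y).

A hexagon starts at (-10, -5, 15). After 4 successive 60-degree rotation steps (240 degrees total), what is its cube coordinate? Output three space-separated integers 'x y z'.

Answer: 15 -10 -5

Derivation:
Start: (-10, -5, 15)
Step 1: (-10, -5, 15) -> (-(15), -(-10), -(-5)) = (-15, 10, 5)
Step 2: (-15, 10, 5) -> (-(5), -(-15), -(10)) = (-5, 15, -10)
Step 3: (-5, 15, -10) -> (-(-10), -(-5), -(15)) = (10, 5, -15)
Step 4: (10, 5, -15) -> (-(-15), -(10), -(5)) = (15, -10, -5)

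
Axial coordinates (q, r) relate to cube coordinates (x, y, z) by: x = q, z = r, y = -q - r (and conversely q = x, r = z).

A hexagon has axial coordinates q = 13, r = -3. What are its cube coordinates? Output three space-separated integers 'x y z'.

x = q = 13
z = r = -3
y = -x - z = -(13) - (-3) = -10

Answer: 13 -10 -3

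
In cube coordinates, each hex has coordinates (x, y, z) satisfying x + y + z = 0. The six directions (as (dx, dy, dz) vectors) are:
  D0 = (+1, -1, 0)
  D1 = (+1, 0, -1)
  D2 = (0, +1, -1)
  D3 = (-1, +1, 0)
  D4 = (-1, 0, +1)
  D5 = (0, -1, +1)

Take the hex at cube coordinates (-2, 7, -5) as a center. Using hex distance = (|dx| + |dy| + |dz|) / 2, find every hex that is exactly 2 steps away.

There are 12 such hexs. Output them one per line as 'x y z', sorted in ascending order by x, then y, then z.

Answer: -4 7 -3
-4 8 -4
-4 9 -5
-3 6 -3
-3 9 -6
-2 5 -3
-2 9 -7
-1 5 -4
-1 8 -7
0 5 -5
0 6 -6
0 7 -7

Derivation:
Walk ring at distance 2 from (-2, 7, -5):
Start at center + D4*2 = (-4, 7, -3)
  hex 0: (-4, 7, -3)
  hex 1: (-3, 6, -3)
  hex 2: (-2, 5, -3)
  hex 3: (-1, 5, -4)
  hex 4: (0, 5, -5)
  hex 5: (0, 6, -6)
  hex 6: (0, 7, -7)
  hex 7: (-1, 8, -7)
  hex 8: (-2, 9, -7)
  hex 9: (-3, 9, -6)
  hex 10: (-4, 9, -5)
  hex 11: (-4, 8, -4)
Sorted: 12 hexes.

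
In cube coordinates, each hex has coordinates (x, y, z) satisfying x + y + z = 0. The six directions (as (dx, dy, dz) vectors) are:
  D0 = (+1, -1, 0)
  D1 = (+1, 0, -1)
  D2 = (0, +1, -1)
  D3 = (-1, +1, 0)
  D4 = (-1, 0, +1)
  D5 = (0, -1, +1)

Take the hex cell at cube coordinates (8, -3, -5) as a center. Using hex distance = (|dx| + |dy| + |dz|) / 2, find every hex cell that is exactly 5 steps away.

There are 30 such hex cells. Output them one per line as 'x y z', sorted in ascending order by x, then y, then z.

Answer: 3 -3 0
3 -2 -1
3 -1 -2
3 0 -3
3 1 -4
3 2 -5
4 -4 0
4 2 -6
5 -5 0
5 2 -7
6 -6 0
6 2 -8
7 -7 0
7 2 -9
8 -8 0
8 2 -10
9 -8 -1
9 1 -10
10 -8 -2
10 0 -10
11 -8 -3
11 -1 -10
12 -8 -4
12 -2 -10
13 -8 -5
13 -7 -6
13 -6 -7
13 -5 -8
13 -4 -9
13 -3 -10

Derivation:
Walk ring at distance 5 from (8, -3, -5):
Start at center + D4*5 = (3, -3, 0)
  hex 0: (3, -3, 0)
  hex 1: (4, -4, 0)
  hex 2: (5, -5, 0)
  hex 3: (6, -6, 0)
  hex 4: (7, -7, 0)
  hex 5: (8, -8, 0)
  hex 6: (9, -8, -1)
  hex 7: (10, -8, -2)
  hex 8: (11, -8, -3)
  hex 9: (12, -8, -4)
  hex 10: (13, -8, -5)
  hex 11: (13, -7, -6)
  hex 12: (13, -6, -7)
  hex 13: (13, -5, -8)
  hex 14: (13, -4, -9)
  hex 15: (13, -3, -10)
  hex 16: (12, -2, -10)
  hex 17: (11, -1, -10)
  hex 18: (10, 0, -10)
  hex 19: (9, 1, -10)
  hex 20: (8, 2, -10)
  hex 21: (7, 2, -9)
  hex 22: (6, 2, -8)
  hex 23: (5, 2, -7)
  hex 24: (4, 2, -6)
  hex 25: (3, 2, -5)
  hex 26: (3, 1, -4)
  hex 27: (3, 0, -3)
  hex 28: (3, -1, -2)
  hex 29: (3, -2, -1)
Sorted: 30 hexes.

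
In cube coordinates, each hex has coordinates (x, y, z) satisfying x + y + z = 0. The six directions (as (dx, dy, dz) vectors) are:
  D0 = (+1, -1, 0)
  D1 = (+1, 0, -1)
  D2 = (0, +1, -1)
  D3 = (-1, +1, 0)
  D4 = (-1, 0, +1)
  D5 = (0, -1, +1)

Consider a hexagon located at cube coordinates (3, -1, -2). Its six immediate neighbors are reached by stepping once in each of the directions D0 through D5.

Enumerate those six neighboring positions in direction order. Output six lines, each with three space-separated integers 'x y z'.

Center: (3, -1, -2). Add each direction:
  D0: (3, -1, -2) + (1, -1, 0) = (4, -2, -2)
  D1: (3, -1, -2) + (1, 0, -1) = (4, -1, -3)
  D2: (3, -1, -2) + (0, 1, -1) = (3, 0, -3)
  D3: (3, -1, -2) + (-1, 1, 0) = (2, 0, -2)
  D4: (3, -1, -2) + (-1, 0, 1) = (2, -1, -1)
  D5: (3, -1, -2) + (0, -1, 1) = (3, -2, -1)

Answer: 4 -2 -2
4 -1 -3
3 0 -3
2 0 -2
2 -1 -1
3 -2 -1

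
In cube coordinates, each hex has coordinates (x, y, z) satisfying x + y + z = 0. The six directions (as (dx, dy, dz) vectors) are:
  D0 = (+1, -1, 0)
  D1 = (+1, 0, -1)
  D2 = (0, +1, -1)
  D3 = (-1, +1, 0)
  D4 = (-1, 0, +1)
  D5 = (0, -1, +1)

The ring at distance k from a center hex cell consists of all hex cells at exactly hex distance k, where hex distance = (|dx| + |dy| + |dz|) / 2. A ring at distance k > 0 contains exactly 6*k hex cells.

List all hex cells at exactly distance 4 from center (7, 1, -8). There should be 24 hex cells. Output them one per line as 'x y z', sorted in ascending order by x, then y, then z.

Walk ring at distance 4 from (7, 1, -8):
Start at center + D4*4 = (3, 1, -4)
  hex 0: (3, 1, -4)
  hex 1: (4, 0, -4)
  hex 2: (5, -1, -4)
  hex 3: (6, -2, -4)
  hex 4: (7, -3, -4)
  hex 5: (8, -3, -5)
  hex 6: (9, -3, -6)
  hex 7: (10, -3, -7)
  hex 8: (11, -3, -8)
  hex 9: (11, -2, -9)
  hex 10: (11, -1, -10)
  hex 11: (11, 0, -11)
  hex 12: (11, 1, -12)
  hex 13: (10, 2, -12)
  hex 14: (9, 3, -12)
  hex 15: (8, 4, -12)
  hex 16: (7, 5, -12)
  hex 17: (6, 5, -11)
  hex 18: (5, 5, -10)
  hex 19: (4, 5, -9)
  hex 20: (3, 5, -8)
  hex 21: (3, 4, -7)
  hex 22: (3, 3, -6)
  hex 23: (3, 2, -5)
Sorted: 24 hexes.

Answer: 3 1 -4
3 2 -5
3 3 -6
3 4 -7
3 5 -8
4 0 -4
4 5 -9
5 -1 -4
5 5 -10
6 -2 -4
6 5 -11
7 -3 -4
7 5 -12
8 -3 -5
8 4 -12
9 -3 -6
9 3 -12
10 -3 -7
10 2 -12
11 -3 -8
11 -2 -9
11 -1 -10
11 0 -11
11 1 -12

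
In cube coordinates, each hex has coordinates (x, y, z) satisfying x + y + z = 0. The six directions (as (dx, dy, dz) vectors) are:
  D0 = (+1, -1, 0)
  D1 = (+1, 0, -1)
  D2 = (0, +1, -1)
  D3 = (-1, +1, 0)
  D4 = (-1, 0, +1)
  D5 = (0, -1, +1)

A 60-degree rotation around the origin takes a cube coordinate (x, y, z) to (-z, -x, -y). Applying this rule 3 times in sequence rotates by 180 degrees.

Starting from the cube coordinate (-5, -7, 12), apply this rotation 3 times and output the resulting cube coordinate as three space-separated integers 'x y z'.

Answer: 5 7 -12

Derivation:
Start: (-5, -7, 12)
Step 1: (-5, -7, 12) -> (-(12), -(-5), -(-7)) = (-12, 5, 7)
Step 2: (-12, 5, 7) -> (-(7), -(-12), -(5)) = (-7, 12, -5)
Step 3: (-7, 12, -5) -> (-(-5), -(-7), -(12)) = (5, 7, -12)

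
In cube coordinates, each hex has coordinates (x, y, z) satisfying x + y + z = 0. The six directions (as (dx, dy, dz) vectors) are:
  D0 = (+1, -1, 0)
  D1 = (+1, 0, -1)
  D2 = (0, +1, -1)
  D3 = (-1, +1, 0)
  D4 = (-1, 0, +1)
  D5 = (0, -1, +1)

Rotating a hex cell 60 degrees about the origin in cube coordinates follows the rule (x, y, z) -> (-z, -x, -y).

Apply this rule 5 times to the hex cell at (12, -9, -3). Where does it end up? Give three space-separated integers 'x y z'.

Answer: 9 3 -12

Derivation:
Start: (12, -9, -3)
Step 1: (12, -9, -3) -> (-(-3), -(12), -(-9)) = (3, -12, 9)
Step 2: (3, -12, 9) -> (-(9), -(3), -(-12)) = (-9, -3, 12)
Step 3: (-9, -3, 12) -> (-(12), -(-9), -(-3)) = (-12, 9, 3)
Step 4: (-12, 9, 3) -> (-(3), -(-12), -(9)) = (-3, 12, -9)
Step 5: (-3, 12, -9) -> (-(-9), -(-3), -(12)) = (9, 3, -12)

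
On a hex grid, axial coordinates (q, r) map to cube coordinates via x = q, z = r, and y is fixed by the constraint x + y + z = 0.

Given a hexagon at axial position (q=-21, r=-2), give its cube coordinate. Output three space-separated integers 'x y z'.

Answer: -21 23 -2

Derivation:
x = q = -21
z = r = -2
y = -x - z = -(-21) - (-2) = 23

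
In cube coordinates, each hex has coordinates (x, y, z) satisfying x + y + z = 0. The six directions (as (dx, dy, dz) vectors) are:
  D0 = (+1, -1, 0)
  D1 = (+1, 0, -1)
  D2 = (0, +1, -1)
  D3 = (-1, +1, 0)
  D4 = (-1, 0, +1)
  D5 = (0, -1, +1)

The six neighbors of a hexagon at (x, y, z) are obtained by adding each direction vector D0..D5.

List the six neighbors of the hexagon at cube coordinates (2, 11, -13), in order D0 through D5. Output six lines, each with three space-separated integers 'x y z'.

Answer: 3 10 -13
3 11 -14
2 12 -14
1 12 -13
1 11 -12
2 10 -12

Derivation:
Center: (2, 11, -13). Add each direction:
  D0: (2, 11, -13) + (1, -1, 0) = (3, 10, -13)
  D1: (2, 11, -13) + (1, 0, -1) = (3, 11, -14)
  D2: (2, 11, -13) + (0, 1, -1) = (2, 12, -14)
  D3: (2, 11, -13) + (-1, 1, 0) = (1, 12, -13)
  D4: (2, 11, -13) + (-1, 0, 1) = (1, 11, -12)
  D5: (2, 11, -13) + (0, -1, 1) = (2, 10, -12)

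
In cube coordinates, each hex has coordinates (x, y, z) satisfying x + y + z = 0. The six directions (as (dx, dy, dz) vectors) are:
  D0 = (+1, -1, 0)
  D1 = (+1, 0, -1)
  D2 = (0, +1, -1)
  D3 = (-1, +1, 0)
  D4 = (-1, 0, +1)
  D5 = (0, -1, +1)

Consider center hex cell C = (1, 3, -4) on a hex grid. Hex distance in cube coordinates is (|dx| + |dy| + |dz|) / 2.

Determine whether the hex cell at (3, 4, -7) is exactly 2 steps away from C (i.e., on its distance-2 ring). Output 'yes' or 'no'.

Answer: no

Derivation:
|px - cx| = |3 - 1| = 2
|py - cy| = |4 - 3| = 1
|pz - cz| = |-7 - (-4)| = 3
distance = (2+1+3)/2 = 6/2 = 3
radius = 2; distance != radius -> no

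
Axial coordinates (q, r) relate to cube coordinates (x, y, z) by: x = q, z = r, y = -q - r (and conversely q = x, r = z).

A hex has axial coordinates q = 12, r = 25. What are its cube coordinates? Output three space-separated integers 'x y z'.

x = q = 12
z = r = 25
y = -x - z = -(12) - (25) = -37

Answer: 12 -37 25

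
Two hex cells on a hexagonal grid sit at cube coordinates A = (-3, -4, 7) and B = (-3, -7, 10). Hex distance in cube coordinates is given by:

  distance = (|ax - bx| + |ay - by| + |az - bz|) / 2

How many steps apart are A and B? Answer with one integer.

|ax - bx| = |-3 - (-3)| = 0
|ay - by| = |-4 - (-7)| = 3
|az - bz| = |7 - 10| = 3
distance = (0 + 3 + 3) / 2 = 6 / 2 = 3

Answer: 3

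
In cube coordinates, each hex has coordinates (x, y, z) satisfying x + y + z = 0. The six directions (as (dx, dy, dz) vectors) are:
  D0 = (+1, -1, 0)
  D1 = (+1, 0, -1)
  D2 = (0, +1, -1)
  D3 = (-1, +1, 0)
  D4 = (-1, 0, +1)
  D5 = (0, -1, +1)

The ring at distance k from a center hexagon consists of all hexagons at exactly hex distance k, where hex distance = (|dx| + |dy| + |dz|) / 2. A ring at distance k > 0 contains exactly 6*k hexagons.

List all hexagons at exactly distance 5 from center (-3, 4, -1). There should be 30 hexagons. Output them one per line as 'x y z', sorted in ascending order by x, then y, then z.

Answer: -8 4 4
-8 5 3
-8 6 2
-8 7 1
-8 8 0
-8 9 -1
-7 3 4
-7 9 -2
-6 2 4
-6 9 -3
-5 1 4
-5 9 -4
-4 0 4
-4 9 -5
-3 -1 4
-3 9 -6
-2 -1 3
-2 8 -6
-1 -1 2
-1 7 -6
0 -1 1
0 6 -6
1 -1 0
1 5 -6
2 -1 -1
2 0 -2
2 1 -3
2 2 -4
2 3 -5
2 4 -6

Derivation:
Walk ring at distance 5 from (-3, 4, -1):
Start at center + D4*5 = (-8, 4, 4)
  hex 0: (-8, 4, 4)
  hex 1: (-7, 3, 4)
  hex 2: (-6, 2, 4)
  hex 3: (-5, 1, 4)
  hex 4: (-4, 0, 4)
  hex 5: (-3, -1, 4)
  hex 6: (-2, -1, 3)
  hex 7: (-1, -1, 2)
  hex 8: (0, -1, 1)
  hex 9: (1, -1, 0)
  hex 10: (2, -1, -1)
  hex 11: (2, 0, -2)
  hex 12: (2, 1, -3)
  hex 13: (2, 2, -4)
  hex 14: (2, 3, -5)
  hex 15: (2, 4, -6)
  hex 16: (1, 5, -6)
  hex 17: (0, 6, -6)
  hex 18: (-1, 7, -6)
  hex 19: (-2, 8, -6)
  hex 20: (-3, 9, -6)
  hex 21: (-4, 9, -5)
  hex 22: (-5, 9, -4)
  hex 23: (-6, 9, -3)
  hex 24: (-7, 9, -2)
  hex 25: (-8, 9, -1)
  hex 26: (-8, 8, 0)
  hex 27: (-8, 7, 1)
  hex 28: (-8, 6, 2)
  hex 29: (-8, 5, 3)
Sorted: 30 hexes.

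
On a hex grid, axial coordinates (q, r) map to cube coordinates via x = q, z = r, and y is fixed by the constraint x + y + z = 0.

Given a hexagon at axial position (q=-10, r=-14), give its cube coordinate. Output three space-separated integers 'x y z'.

x = q = -10
z = r = -14
y = -x - z = -(-10) - (-14) = 24

Answer: -10 24 -14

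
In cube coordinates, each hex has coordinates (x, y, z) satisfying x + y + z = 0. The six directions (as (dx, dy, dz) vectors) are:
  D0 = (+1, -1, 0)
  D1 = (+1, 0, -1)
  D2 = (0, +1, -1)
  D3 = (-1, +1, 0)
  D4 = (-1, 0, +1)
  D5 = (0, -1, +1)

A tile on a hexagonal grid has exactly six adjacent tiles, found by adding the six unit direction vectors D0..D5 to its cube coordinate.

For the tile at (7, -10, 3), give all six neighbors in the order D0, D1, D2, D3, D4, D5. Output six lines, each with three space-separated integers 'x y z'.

Center: (7, -10, 3). Add each direction:
  D0: (7, -10, 3) + (1, -1, 0) = (8, -11, 3)
  D1: (7, -10, 3) + (1, 0, -1) = (8, -10, 2)
  D2: (7, -10, 3) + (0, 1, -1) = (7, -9, 2)
  D3: (7, -10, 3) + (-1, 1, 0) = (6, -9, 3)
  D4: (7, -10, 3) + (-1, 0, 1) = (6, -10, 4)
  D5: (7, -10, 3) + (0, -1, 1) = (7, -11, 4)

Answer: 8 -11 3
8 -10 2
7 -9 2
6 -9 3
6 -10 4
7 -11 4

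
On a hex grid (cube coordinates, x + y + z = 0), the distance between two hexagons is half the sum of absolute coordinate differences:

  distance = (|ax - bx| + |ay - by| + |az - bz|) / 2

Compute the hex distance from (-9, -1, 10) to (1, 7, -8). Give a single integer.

Answer: 18

Derivation:
|ax - bx| = |-9 - 1| = 10
|ay - by| = |-1 - 7| = 8
|az - bz| = |10 - (-8)| = 18
distance = (10 + 8 + 18) / 2 = 36 / 2 = 18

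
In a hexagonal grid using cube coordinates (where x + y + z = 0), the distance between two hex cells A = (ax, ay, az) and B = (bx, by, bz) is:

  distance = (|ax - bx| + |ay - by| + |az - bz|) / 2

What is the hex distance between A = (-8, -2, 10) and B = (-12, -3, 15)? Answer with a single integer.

Answer: 5

Derivation:
|ax - bx| = |-8 - (-12)| = 4
|ay - by| = |-2 - (-3)| = 1
|az - bz| = |10 - 15| = 5
distance = (4 + 1 + 5) / 2 = 10 / 2 = 5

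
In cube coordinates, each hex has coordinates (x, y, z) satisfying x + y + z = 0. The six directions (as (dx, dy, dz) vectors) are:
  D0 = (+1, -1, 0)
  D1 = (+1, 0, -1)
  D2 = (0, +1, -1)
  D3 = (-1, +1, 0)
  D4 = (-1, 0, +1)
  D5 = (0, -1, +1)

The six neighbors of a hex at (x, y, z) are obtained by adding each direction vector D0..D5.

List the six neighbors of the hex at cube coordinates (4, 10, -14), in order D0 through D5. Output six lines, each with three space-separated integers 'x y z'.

Center: (4, 10, -14). Add each direction:
  D0: (4, 10, -14) + (1, -1, 0) = (5, 9, -14)
  D1: (4, 10, -14) + (1, 0, -1) = (5, 10, -15)
  D2: (4, 10, -14) + (0, 1, -1) = (4, 11, -15)
  D3: (4, 10, -14) + (-1, 1, 0) = (3, 11, -14)
  D4: (4, 10, -14) + (-1, 0, 1) = (3, 10, -13)
  D5: (4, 10, -14) + (0, -1, 1) = (4, 9, -13)

Answer: 5 9 -14
5 10 -15
4 11 -15
3 11 -14
3 10 -13
4 9 -13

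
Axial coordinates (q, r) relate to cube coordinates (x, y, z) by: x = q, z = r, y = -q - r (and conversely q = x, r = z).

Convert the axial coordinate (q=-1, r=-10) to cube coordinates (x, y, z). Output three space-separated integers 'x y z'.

Answer: -1 11 -10

Derivation:
x = q = -1
z = r = -10
y = -x - z = -(-1) - (-10) = 11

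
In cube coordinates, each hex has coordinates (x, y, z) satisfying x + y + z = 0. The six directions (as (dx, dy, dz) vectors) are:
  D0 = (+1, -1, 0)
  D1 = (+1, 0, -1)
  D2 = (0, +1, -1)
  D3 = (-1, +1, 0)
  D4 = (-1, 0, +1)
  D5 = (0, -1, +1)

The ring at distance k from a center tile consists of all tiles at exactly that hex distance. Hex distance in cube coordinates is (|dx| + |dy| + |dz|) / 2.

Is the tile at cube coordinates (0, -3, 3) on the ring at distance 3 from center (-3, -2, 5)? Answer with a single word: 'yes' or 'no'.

Answer: yes

Derivation:
|px - cx| = |0 - (-3)| = 3
|py - cy| = |-3 - (-2)| = 1
|pz - cz| = |3 - 5| = 2
distance = (3+1+2)/2 = 6/2 = 3
radius = 3; distance == radius -> yes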